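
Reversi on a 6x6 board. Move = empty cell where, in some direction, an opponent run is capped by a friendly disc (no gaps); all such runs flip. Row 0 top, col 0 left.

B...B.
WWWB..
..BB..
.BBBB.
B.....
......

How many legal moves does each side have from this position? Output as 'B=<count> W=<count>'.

-- B to move --
(0,1): flips 1 -> legal
(0,2): flips 1 -> legal
(0,3): no bracket -> illegal
(2,0): flips 1 -> legal
(2,1): no bracket -> illegal
B mobility = 3
-- W to move --
(0,1): no bracket -> illegal
(0,2): no bracket -> illegal
(0,3): no bracket -> illegal
(0,5): no bracket -> illegal
(1,4): flips 1 -> legal
(1,5): no bracket -> illegal
(2,0): no bracket -> illegal
(2,1): no bracket -> illegal
(2,4): no bracket -> illegal
(2,5): no bracket -> illegal
(3,0): no bracket -> illegal
(3,5): no bracket -> illegal
(4,1): no bracket -> illegal
(4,2): flips 2 -> legal
(4,3): no bracket -> illegal
(4,4): flips 2 -> legal
(4,5): flips 2 -> legal
(5,0): no bracket -> illegal
(5,1): no bracket -> illegal
W mobility = 4

Answer: B=3 W=4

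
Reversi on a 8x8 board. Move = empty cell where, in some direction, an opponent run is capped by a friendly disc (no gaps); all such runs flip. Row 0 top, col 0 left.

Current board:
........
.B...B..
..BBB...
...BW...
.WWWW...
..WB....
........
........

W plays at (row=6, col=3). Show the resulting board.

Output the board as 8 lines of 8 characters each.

Place W at (6,3); scan 8 dirs for brackets.
Dir NW: first cell 'W' (not opp) -> no flip
Dir N: opp run (5,3) capped by W -> flip
Dir NE: first cell '.' (not opp) -> no flip
Dir W: first cell '.' (not opp) -> no flip
Dir E: first cell '.' (not opp) -> no flip
Dir SW: first cell '.' (not opp) -> no flip
Dir S: first cell '.' (not opp) -> no flip
Dir SE: first cell '.' (not opp) -> no flip
All flips: (5,3)

Answer: ........
.B...B..
..BBB...
...BW...
.WWWW...
..WW....
...W....
........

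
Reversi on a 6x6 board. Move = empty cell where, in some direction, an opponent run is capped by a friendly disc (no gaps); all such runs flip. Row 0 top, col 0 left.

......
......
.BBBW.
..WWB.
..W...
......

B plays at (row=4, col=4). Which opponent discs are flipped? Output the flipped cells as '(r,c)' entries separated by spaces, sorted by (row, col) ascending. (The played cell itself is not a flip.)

Dir NW: opp run (3,3) capped by B -> flip
Dir N: first cell 'B' (not opp) -> no flip
Dir NE: first cell '.' (not opp) -> no flip
Dir W: first cell '.' (not opp) -> no flip
Dir E: first cell '.' (not opp) -> no flip
Dir SW: first cell '.' (not opp) -> no flip
Dir S: first cell '.' (not opp) -> no flip
Dir SE: first cell '.' (not opp) -> no flip

Answer: (3,3)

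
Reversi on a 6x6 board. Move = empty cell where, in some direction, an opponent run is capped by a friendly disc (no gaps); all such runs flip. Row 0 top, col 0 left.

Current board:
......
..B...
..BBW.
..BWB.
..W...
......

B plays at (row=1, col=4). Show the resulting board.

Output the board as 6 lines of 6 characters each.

Answer: ......
..B.B.
..BBB.
..BWB.
..W...
......

Derivation:
Place B at (1,4); scan 8 dirs for brackets.
Dir NW: first cell '.' (not opp) -> no flip
Dir N: first cell '.' (not opp) -> no flip
Dir NE: first cell '.' (not opp) -> no flip
Dir W: first cell '.' (not opp) -> no flip
Dir E: first cell '.' (not opp) -> no flip
Dir SW: first cell 'B' (not opp) -> no flip
Dir S: opp run (2,4) capped by B -> flip
Dir SE: first cell '.' (not opp) -> no flip
All flips: (2,4)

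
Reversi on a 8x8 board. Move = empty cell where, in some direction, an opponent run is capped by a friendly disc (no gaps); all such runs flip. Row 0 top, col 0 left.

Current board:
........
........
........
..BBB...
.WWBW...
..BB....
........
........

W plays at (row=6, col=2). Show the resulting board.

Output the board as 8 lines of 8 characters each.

Answer: ........
........
........
..BBB...
.WWBW...
..WW....
..W.....
........

Derivation:
Place W at (6,2); scan 8 dirs for brackets.
Dir NW: first cell '.' (not opp) -> no flip
Dir N: opp run (5,2) capped by W -> flip
Dir NE: opp run (5,3) capped by W -> flip
Dir W: first cell '.' (not opp) -> no flip
Dir E: first cell '.' (not opp) -> no flip
Dir SW: first cell '.' (not opp) -> no flip
Dir S: first cell '.' (not opp) -> no flip
Dir SE: first cell '.' (not opp) -> no flip
All flips: (5,2) (5,3)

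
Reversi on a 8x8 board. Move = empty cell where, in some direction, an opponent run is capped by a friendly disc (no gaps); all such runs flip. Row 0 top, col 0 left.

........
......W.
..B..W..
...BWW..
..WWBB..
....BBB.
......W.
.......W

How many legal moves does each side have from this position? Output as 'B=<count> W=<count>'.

Answer: B=10 W=9

Derivation:
-- B to move --
(0,5): no bracket -> illegal
(0,6): no bracket -> illegal
(0,7): no bracket -> illegal
(1,4): no bracket -> illegal
(1,5): flips 2 -> legal
(1,7): no bracket -> illegal
(2,3): flips 1 -> legal
(2,4): flips 1 -> legal
(2,6): flips 1 -> legal
(2,7): no bracket -> illegal
(3,1): no bracket -> illegal
(3,2): flips 1 -> legal
(3,6): flips 2 -> legal
(4,1): flips 2 -> legal
(4,6): no bracket -> illegal
(5,1): flips 1 -> legal
(5,2): no bracket -> illegal
(5,3): flips 1 -> legal
(5,7): no bracket -> illegal
(6,5): no bracket -> illegal
(6,7): no bracket -> illegal
(7,5): no bracket -> illegal
(7,6): flips 1 -> legal
B mobility = 10
-- W to move --
(1,1): flips 4 -> legal
(1,2): no bracket -> illegal
(1,3): no bracket -> illegal
(2,1): no bracket -> illegal
(2,3): flips 1 -> legal
(2,4): flips 1 -> legal
(3,1): no bracket -> illegal
(3,2): flips 1 -> legal
(3,6): no bracket -> illegal
(4,6): flips 3 -> legal
(4,7): no bracket -> illegal
(5,3): flips 1 -> legal
(5,7): no bracket -> illegal
(6,3): no bracket -> illegal
(6,4): flips 2 -> legal
(6,5): flips 3 -> legal
(6,7): flips 2 -> legal
W mobility = 9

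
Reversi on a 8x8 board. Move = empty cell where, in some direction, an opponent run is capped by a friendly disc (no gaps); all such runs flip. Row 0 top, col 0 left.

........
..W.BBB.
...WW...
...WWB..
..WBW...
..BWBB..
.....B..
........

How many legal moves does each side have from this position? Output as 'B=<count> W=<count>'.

-- B to move --
(0,1): no bracket -> illegal
(0,2): no bracket -> illegal
(0,3): no bracket -> illegal
(1,1): no bracket -> illegal
(1,3): flips 3 -> legal
(2,1): no bracket -> illegal
(2,2): flips 2 -> legal
(2,5): flips 1 -> legal
(3,1): no bracket -> illegal
(3,2): flips 4 -> legal
(4,1): flips 1 -> legal
(4,5): flips 1 -> legal
(5,1): flips 3 -> legal
(6,2): flips 2 -> legal
(6,3): flips 1 -> legal
(6,4): no bracket -> illegal
B mobility = 9
-- W to move --
(0,3): no bracket -> illegal
(0,4): flips 1 -> legal
(0,5): flips 1 -> legal
(0,6): flips 1 -> legal
(0,7): no bracket -> illegal
(1,3): no bracket -> illegal
(1,7): no bracket -> illegal
(2,5): no bracket -> illegal
(2,6): flips 1 -> legal
(2,7): no bracket -> illegal
(3,2): no bracket -> illegal
(3,6): flips 1 -> legal
(4,1): no bracket -> illegal
(4,5): no bracket -> illegal
(4,6): flips 1 -> legal
(5,1): flips 1 -> legal
(5,6): flips 2 -> legal
(6,1): flips 2 -> legal
(6,2): flips 1 -> legal
(6,3): no bracket -> illegal
(6,4): flips 1 -> legal
(6,6): flips 1 -> legal
(7,4): no bracket -> illegal
(7,5): no bracket -> illegal
(7,6): no bracket -> illegal
W mobility = 12

Answer: B=9 W=12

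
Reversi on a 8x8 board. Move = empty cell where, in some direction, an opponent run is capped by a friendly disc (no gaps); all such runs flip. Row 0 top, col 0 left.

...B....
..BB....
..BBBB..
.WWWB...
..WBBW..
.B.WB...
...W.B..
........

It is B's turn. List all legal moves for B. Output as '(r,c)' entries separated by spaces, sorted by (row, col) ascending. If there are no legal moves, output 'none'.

Answer: (2,1) (3,0) (3,6) (4,0) (4,1) (4,6) (5,2) (5,6) (6,2) (7,2) (7,3)

Derivation:
(2,0): no bracket -> illegal
(2,1): flips 1 -> legal
(3,0): flips 3 -> legal
(3,5): no bracket -> illegal
(3,6): flips 1 -> legal
(4,0): flips 1 -> legal
(4,1): flips 2 -> legal
(4,6): flips 1 -> legal
(5,2): flips 3 -> legal
(5,5): no bracket -> illegal
(5,6): flips 1 -> legal
(6,2): flips 1 -> legal
(6,4): no bracket -> illegal
(7,2): flips 1 -> legal
(7,3): flips 2 -> legal
(7,4): no bracket -> illegal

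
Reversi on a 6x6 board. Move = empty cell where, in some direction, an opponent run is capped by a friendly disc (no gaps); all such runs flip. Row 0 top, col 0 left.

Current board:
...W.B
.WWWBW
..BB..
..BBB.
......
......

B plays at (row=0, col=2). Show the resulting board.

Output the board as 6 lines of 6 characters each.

Answer: ..BW.B
.WBWBW
..BB..
..BBB.
......
......

Derivation:
Place B at (0,2); scan 8 dirs for brackets.
Dir NW: edge -> no flip
Dir N: edge -> no flip
Dir NE: edge -> no flip
Dir W: first cell '.' (not opp) -> no flip
Dir E: opp run (0,3), next='.' -> no flip
Dir SW: opp run (1,1), next='.' -> no flip
Dir S: opp run (1,2) capped by B -> flip
Dir SE: opp run (1,3), next='.' -> no flip
All flips: (1,2)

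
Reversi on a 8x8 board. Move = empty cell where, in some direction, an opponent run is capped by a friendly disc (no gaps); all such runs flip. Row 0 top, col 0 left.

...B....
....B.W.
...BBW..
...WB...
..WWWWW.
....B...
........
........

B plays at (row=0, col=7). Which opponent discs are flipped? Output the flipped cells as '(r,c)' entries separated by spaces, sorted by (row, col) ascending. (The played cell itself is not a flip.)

Answer: (1,6) (2,5)

Derivation:
Dir NW: edge -> no flip
Dir N: edge -> no flip
Dir NE: edge -> no flip
Dir W: first cell '.' (not opp) -> no flip
Dir E: edge -> no flip
Dir SW: opp run (1,6) (2,5) capped by B -> flip
Dir S: first cell '.' (not opp) -> no flip
Dir SE: edge -> no flip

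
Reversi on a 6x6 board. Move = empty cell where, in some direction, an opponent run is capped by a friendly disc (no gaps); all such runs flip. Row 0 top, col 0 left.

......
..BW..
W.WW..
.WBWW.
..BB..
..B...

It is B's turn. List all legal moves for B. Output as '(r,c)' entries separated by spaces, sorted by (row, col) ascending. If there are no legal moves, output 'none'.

Answer: (0,3) (1,4) (2,4) (2,5) (3,0) (3,5) (4,5)

Derivation:
(0,2): no bracket -> illegal
(0,3): flips 3 -> legal
(0,4): no bracket -> illegal
(1,0): no bracket -> illegal
(1,1): no bracket -> illegal
(1,4): flips 2 -> legal
(2,1): no bracket -> illegal
(2,4): flips 1 -> legal
(2,5): flips 1 -> legal
(3,0): flips 1 -> legal
(3,5): flips 2 -> legal
(4,0): no bracket -> illegal
(4,1): no bracket -> illegal
(4,4): no bracket -> illegal
(4,5): flips 2 -> legal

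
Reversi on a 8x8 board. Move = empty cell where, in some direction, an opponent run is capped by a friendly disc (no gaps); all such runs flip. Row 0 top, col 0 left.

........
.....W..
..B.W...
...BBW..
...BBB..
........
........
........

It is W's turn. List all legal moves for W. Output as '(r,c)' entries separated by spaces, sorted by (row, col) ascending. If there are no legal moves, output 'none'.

(1,1): no bracket -> illegal
(1,2): no bracket -> illegal
(1,3): no bracket -> illegal
(2,1): no bracket -> illegal
(2,3): no bracket -> illegal
(2,5): no bracket -> illegal
(3,1): no bracket -> illegal
(3,2): flips 2 -> legal
(3,6): no bracket -> illegal
(4,2): flips 1 -> legal
(4,6): no bracket -> illegal
(5,2): no bracket -> illegal
(5,3): flips 1 -> legal
(5,4): flips 2 -> legal
(5,5): flips 1 -> legal
(5,6): no bracket -> illegal

Answer: (3,2) (4,2) (5,3) (5,4) (5,5)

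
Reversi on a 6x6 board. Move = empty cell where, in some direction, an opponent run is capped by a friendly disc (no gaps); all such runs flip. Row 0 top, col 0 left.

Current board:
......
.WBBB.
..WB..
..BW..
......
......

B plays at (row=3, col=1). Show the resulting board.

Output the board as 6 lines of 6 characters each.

Place B at (3,1); scan 8 dirs for brackets.
Dir NW: first cell '.' (not opp) -> no flip
Dir N: first cell '.' (not opp) -> no flip
Dir NE: opp run (2,2) capped by B -> flip
Dir W: first cell '.' (not opp) -> no flip
Dir E: first cell 'B' (not opp) -> no flip
Dir SW: first cell '.' (not opp) -> no flip
Dir S: first cell '.' (not opp) -> no flip
Dir SE: first cell '.' (not opp) -> no flip
All flips: (2,2)

Answer: ......
.WBBB.
..BB..
.BBW..
......
......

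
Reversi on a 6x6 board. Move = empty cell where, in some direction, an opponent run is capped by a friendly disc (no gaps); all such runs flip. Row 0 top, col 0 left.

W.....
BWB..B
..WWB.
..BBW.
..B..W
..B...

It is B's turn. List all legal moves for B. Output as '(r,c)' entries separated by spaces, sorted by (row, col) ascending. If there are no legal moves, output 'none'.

Answer: (1,3) (1,4) (2,1) (3,5) (4,4)

Derivation:
(0,1): no bracket -> illegal
(0,2): no bracket -> illegal
(1,3): flips 1 -> legal
(1,4): flips 1 -> legal
(2,0): no bracket -> illegal
(2,1): flips 2 -> legal
(2,5): no bracket -> illegal
(3,1): no bracket -> illegal
(3,5): flips 1 -> legal
(4,3): no bracket -> illegal
(4,4): flips 1 -> legal
(5,4): no bracket -> illegal
(5,5): no bracket -> illegal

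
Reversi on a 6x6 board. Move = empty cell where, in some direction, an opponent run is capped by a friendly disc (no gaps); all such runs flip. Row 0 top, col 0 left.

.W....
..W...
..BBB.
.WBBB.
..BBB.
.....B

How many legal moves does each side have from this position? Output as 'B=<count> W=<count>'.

Answer: B=4 W=5

Derivation:
-- B to move --
(0,0): no bracket -> illegal
(0,2): flips 1 -> legal
(0,3): no bracket -> illegal
(1,0): no bracket -> illegal
(1,1): no bracket -> illegal
(1,3): no bracket -> illegal
(2,0): flips 1 -> legal
(2,1): no bracket -> illegal
(3,0): flips 1 -> legal
(4,0): flips 1 -> legal
(4,1): no bracket -> illegal
B mobility = 4
-- W to move --
(1,1): no bracket -> illegal
(1,3): flips 1 -> legal
(1,4): no bracket -> illegal
(1,5): no bracket -> illegal
(2,1): no bracket -> illegal
(2,5): no bracket -> illegal
(3,5): flips 3 -> legal
(4,1): no bracket -> illegal
(4,5): flips 2 -> legal
(5,1): no bracket -> illegal
(5,2): flips 3 -> legal
(5,3): flips 1 -> legal
(5,4): no bracket -> illegal
W mobility = 5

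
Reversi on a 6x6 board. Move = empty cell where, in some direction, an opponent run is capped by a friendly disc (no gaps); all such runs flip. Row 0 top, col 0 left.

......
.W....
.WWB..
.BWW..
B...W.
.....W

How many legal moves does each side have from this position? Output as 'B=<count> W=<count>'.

-- B to move --
(0,0): no bracket -> illegal
(0,1): flips 2 -> legal
(0,2): no bracket -> illegal
(1,0): no bracket -> illegal
(1,2): no bracket -> illegal
(1,3): flips 1 -> legal
(2,0): flips 2 -> legal
(2,4): no bracket -> illegal
(3,0): no bracket -> illegal
(3,4): flips 2 -> legal
(3,5): no bracket -> illegal
(4,1): flips 1 -> legal
(4,2): no bracket -> illegal
(4,3): flips 1 -> legal
(4,5): no bracket -> illegal
(5,3): no bracket -> illegal
(5,4): no bracket -> illegal
B mobility = 6
-- W to move --
(1,2): no bracket -> illegal
(1,3): flips 1 -> legal
(1,4): flips 1 -> legal
(2,0): no bracket -> illegal
(2,4): flips 1 -> legal
(3,0): flips 1 -> legal
(3,4): no bracket -> illegal
(4,1): flips 1 -> legal
(4,2): no bracket -> illegal
(5,0): no bracket -> illegal
(5,1): no bracket -> illegal
W mobility = 5

Answer: B=6 W=5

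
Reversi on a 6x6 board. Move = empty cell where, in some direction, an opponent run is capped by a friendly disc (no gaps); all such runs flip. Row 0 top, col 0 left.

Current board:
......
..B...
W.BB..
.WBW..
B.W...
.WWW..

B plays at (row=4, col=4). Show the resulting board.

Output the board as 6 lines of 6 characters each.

Answer: ......
..B...
W.BB..
.WBB..
B.W.B.
.WWW..

Derivation:
Place B at (4,4); scan 8 dirs for brackets.
Dir NW: opp run (3,3) capped by B -> flip
Dir N: first cell '.' (not opp) -> no flip
Dir NE: first cell '.' (not opp) -> no flip
Dir W: first cell '.' (not opp) -> no flip
Dir E: first cell '.' (not opp) -> no flip
Dir SW: opp run (5,3), next=edge -> no flip
Dir S: first cell '.' (not opp) -> no flip
Dir SE: first cell '.' (not opp) -> no flip
All flips: (3,3)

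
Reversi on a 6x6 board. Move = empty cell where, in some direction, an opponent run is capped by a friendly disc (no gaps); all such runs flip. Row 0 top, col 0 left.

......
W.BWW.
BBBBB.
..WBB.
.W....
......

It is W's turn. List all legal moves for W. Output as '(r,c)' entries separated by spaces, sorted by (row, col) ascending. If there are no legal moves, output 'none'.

(0,1): no bracket -> illegal
(0,2): flips 2 -> legal
(0,3): no bracket -> illegal
(1,1): flips 1 -> legal
(1,5): no bracket -> illegal
(2,5): no bracket -> illegal
(3,0): flips 1 -> legal
(3,1): flips 1 -> legal
(3,5): flips 3 -> legal
(4,2): no bracket -> illegal
(4,3): flips 2 -> legal
(4,4): flips 2 -> legal
(4,5): no bracket -> illegal

Answer: (0,2) (1,1) (3,0) (3,1) (3,5) (4,3) (4,4)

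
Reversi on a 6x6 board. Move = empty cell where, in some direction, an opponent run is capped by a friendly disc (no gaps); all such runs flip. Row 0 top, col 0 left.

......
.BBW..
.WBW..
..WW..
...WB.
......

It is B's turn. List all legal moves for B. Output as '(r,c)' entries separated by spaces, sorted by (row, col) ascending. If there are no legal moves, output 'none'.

(0,2): no bracket -> illegal
(0,3): no bracket -> illegal
(0,4): flips 1 -> legal
(1,0): no bracket -> illegal
(1,4): flips 1 -> legal
(2,0): flips 1 -> legal
(2,4): flips 1 -> legal
(3,0): flips 1 -> legal
(3,1): flips 1 -> legal
(3,4): flips 1 -> legal
(4,1): no bracket -> illegal
(4,2): flips 2 -> legal
(5,2): no bracket -> illegal
(5,3): no bracket -> illegal
(5,4): no bracket -> illegal

Answer: (0,4) (1,4) (2,0) (2,4) (3,0) (3,1) (3,4) (4,2)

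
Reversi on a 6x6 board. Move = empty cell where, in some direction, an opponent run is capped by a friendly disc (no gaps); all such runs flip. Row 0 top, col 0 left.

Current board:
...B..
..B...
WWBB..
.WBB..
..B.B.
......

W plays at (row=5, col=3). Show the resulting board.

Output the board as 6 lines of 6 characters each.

Place W at (5,3); scan 8 dirs for brackets.
Dir NW: opp run (4,2) capped by W -> flip
Dir N: first cell '.' (not opp) -> no flip
Dir NE: opp run (4,4), next='.' -> no flip
Dir W: first cell '.' (not opp) -> no flip
Dir E: first cell '.' (not opp) -> no flip
Dir SW: edge -> no flip
Dir S: edge -> no flip
Dir SE: edge -> no flip
All flips: (4,2)

Answer: ...B..
..B...
WWBB..
.WBB..
..W.B.
...W..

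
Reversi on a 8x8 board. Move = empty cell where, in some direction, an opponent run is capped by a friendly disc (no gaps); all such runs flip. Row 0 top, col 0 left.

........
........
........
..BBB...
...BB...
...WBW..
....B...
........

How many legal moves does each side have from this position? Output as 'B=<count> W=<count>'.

-- B to move --
(4,2): flips 1 -> legal
(4,5): no bracket -> illegal
(4,6): flips 1 -> legal
(5,2): flips 1 -> legal
(5,6): flips 1 -> legal
(6,2): flips 1 -> legal
(6,3): flips 1 -> legal
(6,5): no bracket -> illegal
(6,6): flips 1 -> legal
B mobility = 7
-- W to move --
(2,1): no bracket -> illegal
(2,2): flips 2 -> legal
(2,3): flips 2 -> legal
(2,4): no bracket -> illegal
(2,5): no bracket -> illegal
(3,1): no bracket -> illegal
(3,5): flips 1 -> legal
(4,1): no bracket -> illegal
(4,2): no bracket -> illegal
(4,5): no bracket -> illegal
(5,2): no bracket -> illegal
(6,3): no bracket -> illegal
(6,5): no bracket -> illegal
(7,3): flips 1 -> legal
(7,4): no bracket -> illegal
(7,5): flips 1 -> legal
W mobility = 5

Answer: B=7 W=5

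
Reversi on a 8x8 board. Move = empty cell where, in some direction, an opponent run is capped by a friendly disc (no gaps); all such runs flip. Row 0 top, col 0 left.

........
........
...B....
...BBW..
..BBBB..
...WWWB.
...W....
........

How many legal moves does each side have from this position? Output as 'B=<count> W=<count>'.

-- B to move --
(2,4): no bracket -> illegal
(2,5): flips 1 -> legal
(2,6): flips 1 -> legal
(3,6): flips 1 -> legal
(4,6): no bracket -> illegal
(5,2): flips 3 -> legal
(6,2): flips 1 -> legal
(6,4): flips 2 -> legal
(6,5): flips 2 -> legal
(6,6): flips 1 -> legal
(7,2): flips 2 -> legal
(7,3): flips 2 -> legal
(7,4): no bracket -> illegal
B mobility = 10
-- W to move --
(1,2): no bracket -> illegal
(1,3): flips 3 -> legal
(1,4): no bracket -> illegal
(2,2): flips 2 -> legal
(2,4): flips 2 -> legal
(2,5): no bracket -> illegal
(3,1): flips 1 -> legal
(3,2): flips 3 -> legal
(3,6): flips 1 -> legal
(4,1): no bracket -> illegal
(4,6): no bracket -> illegal
(4,7): no bracket -> illegal
(5,1): no bracket -> illegal
(5,2): no bracket -> illegal
(5,7): flips 1 -> legal
(6,5): no bracket -> illegal
(6,6): no bracket -> illegal
(6,7): no bracket -> illegal
W mobility = 7

Answer: B=10 W=7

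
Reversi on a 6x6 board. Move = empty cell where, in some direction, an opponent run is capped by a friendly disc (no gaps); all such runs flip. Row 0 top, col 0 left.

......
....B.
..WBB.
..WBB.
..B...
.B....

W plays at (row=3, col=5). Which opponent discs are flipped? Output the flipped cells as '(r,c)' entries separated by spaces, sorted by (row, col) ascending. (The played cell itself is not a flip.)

Answer: (3,3) (3,4)

Derivation:
Dir NW: opp run (2,4), next='.' -> no flip
Dir N: first cell '.' (not opp) -> no flip
Dir NE: edge -> no flip
Dir W: opp run (3,4) (3,3) capped by W -> flip
Dir E: edge -> no flip
Dir SW: first cell '.' (not opp) -> no flip
Dir S: first cell '.' (not opp) -> no flip
Dir SE: edge -> no flip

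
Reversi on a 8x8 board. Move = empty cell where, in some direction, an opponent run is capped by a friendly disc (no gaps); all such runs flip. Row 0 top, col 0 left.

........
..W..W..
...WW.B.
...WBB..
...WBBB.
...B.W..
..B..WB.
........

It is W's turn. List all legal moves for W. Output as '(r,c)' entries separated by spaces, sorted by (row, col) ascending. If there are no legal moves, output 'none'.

(1,6): no bracket -> illegal
(1,7): no bracket -> illegal
(2,5): flips 3 -> legal
(2,7): no bracket -> illegal
(3,6): flips 2 -> legal
(3,7): flips 2 -> legal
(4,2): no bracket -> illegal
(4,7): flips 3 -> legal
(5,1): no bracket -> illegal
(5,2): no bracket -> illegal
(5,4): flips 2 -> legal
(5,6): flips 2 -> legal
(5,7): flips 2 -> legal
(6,1): no bracket -> illegal
(6,3): flips 1 -> legal
(6,4): no bracket -> illegal
(6,7): flips 1 -> legal
(7,1): no bracket -> illegal
(7,2): no bracket -> illegal
(7,3): no bracket -> illegal
(7,5): no bracket -> illegal
(7,6): no bracket -> illegal
(7,7): flips 1 -> legal

Answer: (2,5) (3,6) (3,7) (4,7) (5,4) (5,6) (5,7) (6,3) (6,7) (7,7)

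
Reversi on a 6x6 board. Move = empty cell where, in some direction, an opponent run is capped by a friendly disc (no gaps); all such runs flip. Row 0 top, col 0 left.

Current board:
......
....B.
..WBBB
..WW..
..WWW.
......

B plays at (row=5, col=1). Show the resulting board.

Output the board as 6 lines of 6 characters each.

Place B at (5,1); scan 8 dirs for brackets.
Dir NW: first cell '.' (not opp) -> no flip
Dir N: first cell '.' (not opp) -> no flip
Dir NE: opp run (4,2) (3,3) capped by B -> flip
Dir W: first cell '.' (not opp) -> no flip
Dir E: first cell '.' (not opp) -> no flip
Dir SW: edge -> no flip
Dir S: edge -> no flip
Dir SE: edge -> no flip
All flips: (3,3) (4,2)

Answer: ......
....B.
..WBBB
..WB..
..BWW.
.B....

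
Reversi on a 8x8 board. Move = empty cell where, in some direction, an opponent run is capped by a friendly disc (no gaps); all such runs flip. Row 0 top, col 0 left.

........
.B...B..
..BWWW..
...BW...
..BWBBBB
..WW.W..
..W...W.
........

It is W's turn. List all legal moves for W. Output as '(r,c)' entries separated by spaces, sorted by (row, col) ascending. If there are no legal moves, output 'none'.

(0,0): flips 4 -> legal
(0,1): no bracket -> illegal
(0,2): no bracket -> illegal
(0,4): no bracket -> illegal
(0,5): flips 1 -> legal
(0,6): flips 1 -> legal
(1,0): no bracket -> illegal
(1,2): no bracket -> illegal
(1,3): no bracket -> illegal
(1,4): no bracket -> illegal
(1,6): no bracket -> illegal
(2,0): no bracket -> illegal
(2,1): flips 1 -> legal
(2,6): no bracket -> illegal
(3,1): flips 1 -> legal
(3,2): flips 2 -> legal
(3,5): flips 2 -> legal
(3,6): no bracket -> illegal
(3,7): flips 1 -> legal
(4,1): flips 1 -> legal
(5,1): flips 2 -> legal
(5,4): flips 1 -> legal
(5,6): flips 1 -> legal
(5,7): no bracket -> illegal

Answer: (0,0) (0,5) (0,6) (2,1) (3,1) (3,2) (3,5) (3,7) (4,1) (5,1) (5,4) (5,6)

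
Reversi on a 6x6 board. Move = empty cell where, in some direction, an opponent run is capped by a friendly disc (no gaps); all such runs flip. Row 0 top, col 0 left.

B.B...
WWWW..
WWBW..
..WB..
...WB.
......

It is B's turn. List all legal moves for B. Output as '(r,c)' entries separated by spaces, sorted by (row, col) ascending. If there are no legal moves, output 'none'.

(0,1): no bracket -> illegal
(0,3): flips 2 -> legal
(0,4): flips 1 -> legal
(1,4): no bracket -> illegal
(2,4): flips 2 -> legal
(3,0): flips 2 -> legal
(3,1): flips 1 -> legal
(3,4): no bracket -> illegal
(4,1): no bracket -> illegal
(4,2): flips 2 -> legal
(5,2): no bracket -> illegal
(5,3): flips 1 -> legal
(5,4): no bracket -> illegal

Answer: (0,3) (0,4) (2,4) (3,0) (3,1) (4,2) (5,3)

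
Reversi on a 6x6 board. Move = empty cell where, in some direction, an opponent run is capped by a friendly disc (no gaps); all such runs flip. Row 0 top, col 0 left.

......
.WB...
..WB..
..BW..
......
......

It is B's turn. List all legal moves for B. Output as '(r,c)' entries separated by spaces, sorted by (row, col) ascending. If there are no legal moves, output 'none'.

Answer: (1,0) (2,1) (3,4) (4,3)

Derivation:
(0,0): no bracket -> illegal
(0,1): no bracket -> illegal
(0,2): no bracket -> illegal
(1,0): flips 1 -> legal
(1,3): no bracket -> illegal
(2,0): no bracket -> illegal
(2,1): flips 1 -> legal
(2,4): no bracket -> illegal
(3,1): no bracket -> illegal
(3,4): flips 1 -> legal
(4,2): no bracket -> illegal
(4,3): flips 1 -> legal
(4,4): no bracket -> illegal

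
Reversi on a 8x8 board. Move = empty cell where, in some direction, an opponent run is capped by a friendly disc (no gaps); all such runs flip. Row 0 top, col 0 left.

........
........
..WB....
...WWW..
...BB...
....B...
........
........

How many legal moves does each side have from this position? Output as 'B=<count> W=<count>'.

-- B to move --
(1,1): flips 2 -> legal
(1,2): no bracket -> illegal
(1,3): no bracket -> illegal
(2,1): flips 1 -> legal
(2,4): flips 1 -> legal
(2,5): flips 1 -> legal
(2,6): flips 1 -> legal
(3,1): no bracket -> illegal
(3,2): no bracket -> illegal
(3,6): no bracket -> illegal
(4,2): no bracket -> illegal
(4,5): flips 1 -> legal
(4,6): no bracket -> illegal
B mobility = 6
-- W to move --
(1,2): flips 1 -> legal
(1,3): flips 1 -> legal
(1,4): no bracket -> illegal
(2,4): flips 1 -> legal
(3,2): no bracket -> illegal
(4,2): no bracket -> illegal
(4,5): no bracket -> illegal
(5,2): flips 1 -> legal
(5,3): flips 2 -> legal
(5,5): flips 1 -> legal
(6,3): no bracket -> illegal
(6,4): flips 2 -> legal
(6,5): no bracket -> illegal
W mobility = 7

Answer: B=6 W=7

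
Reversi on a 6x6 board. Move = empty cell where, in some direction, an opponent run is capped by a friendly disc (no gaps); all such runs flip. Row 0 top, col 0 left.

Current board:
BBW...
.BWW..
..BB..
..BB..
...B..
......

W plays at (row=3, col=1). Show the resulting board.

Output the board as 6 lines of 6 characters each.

Answer: BBW...
.BWW..
..WB..
.WBB..
...B..
......

Derivation:
Place W at (3,1); scan 8 dirs for brackets.
Dir NW: first cell '.' (not opp) -> no flip
Dir N: first cell '.' (not opp) -> no flip
Dir NE: opp run (2,2) capped by W -> flip
Dir W: first cell '.' (not opp) -> no flip
Dir E: opp run (3,2) (3,3), next='.' -> no flip
Dir SW: first cell '.' (not opp) -> no flip
Dir S: first cell '.' (not opp) -> no flip
Dir SE: first cell '.' (not opp) -> no flip
All flips: (2,2)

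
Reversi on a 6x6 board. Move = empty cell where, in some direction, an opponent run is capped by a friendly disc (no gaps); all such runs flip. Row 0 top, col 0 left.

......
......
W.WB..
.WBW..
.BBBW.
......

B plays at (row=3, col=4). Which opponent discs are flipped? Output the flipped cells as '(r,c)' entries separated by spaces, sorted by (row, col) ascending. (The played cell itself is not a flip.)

Dir NW: first cell 'B' (not opp) -> no flip
Dir N: first cell '.' (not opp) -> no flip
Dir NE: first cell '.' (not opp) -> no flip
Dir W: opp run (3,3) capped by B -> flip
Dir E: first cell '.' (not opp) -> no flip
Dir SW: first cell 'B' (not opp) -> no flip
Dir S: opp run (4,4), next='.' -> no flip
Dir SE: first cell '.' (not opp) -> no flip

Answer: (3,3)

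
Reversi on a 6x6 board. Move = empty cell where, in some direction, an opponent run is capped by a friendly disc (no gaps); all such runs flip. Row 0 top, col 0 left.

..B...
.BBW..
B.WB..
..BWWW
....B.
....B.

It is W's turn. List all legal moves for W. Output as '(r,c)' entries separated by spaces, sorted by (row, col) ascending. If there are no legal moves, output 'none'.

Answer: (0,0) (0,1) (1,0) (2,4) (3,1) (4,2) (5,3) (5,5)

Derivation:
(0,0): flips 1 -> legal
(0,1): flips 2 -> legal
(0,3): no bracket -> illegal
(1,0): flips 2 -> legal
(1,4): no bracket -> illegal
(2,1): no bracket -> illegal
(2,4): flips 1 -> legal
(3,0): no bracket -> illegal
(3,1): flips 1 -> legal
(4,1): no bracket -> illegal
(4,2): flips 1 -> legal
(4,3): no bracket -> illegal
(4,5): no bracket -> illegal
(5,3): flips 1 -> legal
(5,5): flips 1 -> legal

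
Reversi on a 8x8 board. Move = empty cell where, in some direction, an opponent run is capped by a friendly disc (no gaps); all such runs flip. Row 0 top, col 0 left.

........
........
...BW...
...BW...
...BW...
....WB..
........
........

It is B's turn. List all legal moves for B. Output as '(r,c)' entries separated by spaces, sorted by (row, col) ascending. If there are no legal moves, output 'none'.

Answer: (1,5) (2,5) (3,5) (4,5) (5,3) (6,5)

Derivation:
(1,3): no bracket -> illegal
(1,4): no bracket -> illegal
(1,5): flips 1 -> legal
(2,5): flips 2 -> legal
(3,5): flips 1 -> legal
(4,5): flips 2 -> legal
(5,3): flips 1 -> legal
(6,3): no bracket -> illegal
(6,4): no bracket -> illegal
(6,5): flips 1 -> legal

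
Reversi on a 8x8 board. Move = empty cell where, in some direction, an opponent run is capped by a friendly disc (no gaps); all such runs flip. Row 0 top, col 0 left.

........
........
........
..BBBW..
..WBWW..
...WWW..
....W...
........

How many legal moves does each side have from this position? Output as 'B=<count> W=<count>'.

Answer: B=10 W=5

Derivation:
-- B to move --
(2,4): no bracket -> illegal
(2,5): no bracket -> illegal
(2,6): no bracket -> illegal
(3,1): no bracket -> illegal
(3,6): flips 1 -> legal
(4,1): flips 1 -> legal
(4,6): flips 2 -> legal
(5,1): flips 1 -> legal
(5,2): flips 1 -> legal
(5,6): flips 1 -> legal
(6,2): no bracket -> illegal
(6,3): flips 1 -> legal
(6,5): flips 1 -> legal
(6,6): flips 2 -> legal
(7,3): no bracket -> illegal
(7,4): flips 3 -> legal
(7,5): no bracket -> illegal
B mobility = 10
-- W to move --
(2,1): flips 2 -> legal
(2,2): flips 2 -> legal
(2,3): flips 3 -> legal
(2,4): flips 2 -> legal
(2,5): no bracket -> illegal
(3,1): flips 3 -> legal
(4,1): no bracket -> illegal
(5,2): no bracket -> illegal
W mobility = 5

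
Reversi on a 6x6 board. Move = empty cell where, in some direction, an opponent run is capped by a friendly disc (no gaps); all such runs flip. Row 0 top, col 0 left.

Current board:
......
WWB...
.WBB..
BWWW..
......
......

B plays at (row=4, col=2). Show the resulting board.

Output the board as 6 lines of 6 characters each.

Answer: ......
WWB...
.WBB..
BWBW..
..B...
......

Derivation:
Place B at (4,2); scan 8 dirs for brackets.
Dir NW: opp run (3,1), next='.' -> no flip
Dir N: opp run (3,2) capped by B -> flip
Dir NE: opp run (3,3), next='.' -> no flip
Dir W: first cell '.' (not opp) -> no flip
Dir E: first cell '.' (not opp) -> no flip
Dir SW: first cell '.' (not opp) -> no flip
Dir S: first cell '.' (not opp) -> no flip
Dir SE: first cell '.' (not opp) -> no flip
All flips: (3,2)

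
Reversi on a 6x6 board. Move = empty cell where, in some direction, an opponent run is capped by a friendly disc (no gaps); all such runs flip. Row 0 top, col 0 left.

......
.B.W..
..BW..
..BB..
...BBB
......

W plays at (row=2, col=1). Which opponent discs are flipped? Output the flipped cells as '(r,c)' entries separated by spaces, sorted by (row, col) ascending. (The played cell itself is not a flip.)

Answer: (2,2)

Derivation:
Dir NW: first cell '.' (not opp) -> no flip
Dir N: opp run (1,1), next='.' -> no flip
Dir NE: first cell '.' (not opp) -> no flip
Dir W: first cell '.' (not opp) -> no flip
Dir E: opp run (2,2) capped by W -> flip
Dir SW: first cell '.' (not opp) -> no flip
Dir S: first cell '.' (not opp) -> no flip
Dir SE: opp run (3,2) (4,3), next='.' -> no flip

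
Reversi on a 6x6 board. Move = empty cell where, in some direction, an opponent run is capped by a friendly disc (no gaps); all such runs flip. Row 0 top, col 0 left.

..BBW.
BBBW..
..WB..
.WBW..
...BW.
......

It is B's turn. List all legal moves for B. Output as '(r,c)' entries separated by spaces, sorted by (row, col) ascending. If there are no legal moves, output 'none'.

(0,5): flips 1 -> legal
(1,4): flips 1 -> legal
(1,5): no bracket -> illegal
(2,0): no bracket -> illegal
(2,1): flips 1 -> legal
(2,4): flips 1 -> legal
(3,0): flips 1 -> legal
(3,4): flips 1 -> legal
(3,5): no bracket -> illegal
(4,0): no bracket -> illegal
(4,1): no bracket -> illegal
(4,2): no bracket -> illegal
(4,5): flips 1 -> legal
(5,3): no bracket -> illegal
(5,4): no bracket -> illegal
(5,5): flips 3 -> legal

Answer: (0,5) (1,4) (2,1) (2,4) (3,0) (3,4) (4,5) (5,5)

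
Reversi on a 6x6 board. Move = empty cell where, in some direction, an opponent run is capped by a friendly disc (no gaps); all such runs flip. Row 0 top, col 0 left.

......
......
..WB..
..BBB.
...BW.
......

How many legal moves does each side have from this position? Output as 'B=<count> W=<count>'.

-- B to move --
(1,1): flips 1 -> legal
(1,2): flips 1 -> legal
(1,3): no bracket -> illegal
(2,1): flips 1 -> legal
(3,1): no bracket -> illegal
(3,5): no bracket -> illegal
(4,5): flips 1 -> legal
(5,3): no bracket -> illegal
(5,4): flips 1 -> legal
(5,5): flips 1 -> legal
B mobility = 6
-- W to move --
(1,2): no bracket -> illegal
(1,3): no bracket -> illegal
(1,4): no bracket -> illegal
(2,1): no bracket -> illegal
(2,4): flips 2 -> legal
(2,5): no bracket -> illegal
(3,1): no bracket -> illegal
(3,5): no bracket -> illegal
(4,1): no bracket -> illegal
(4,2): flips 2 -> legal
(4,5): no bracket -> illegal
(5,2): no bracket -> illegal
(5,3): no bracket -> illegal
(5,4): no bracket -> illegal
W mobility = 2

Answer: B=6 W=2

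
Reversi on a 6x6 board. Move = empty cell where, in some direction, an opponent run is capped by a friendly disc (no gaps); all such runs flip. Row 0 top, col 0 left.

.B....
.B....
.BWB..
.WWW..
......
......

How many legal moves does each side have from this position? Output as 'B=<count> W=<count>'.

-- B to move --
(1,2): no bracket -> illegal
(1,3): no bracket -> illegal
(2,0): no bracket -> illegal
(2,4): no bracket -> illegal
(3,0): no bracket -> illegal
(3,4): no bracket -> illegal
(4,0): no bracket -> illegal
(4,1): flips 2 -> legal
(4,2): no bracket -> illegal
(4,3): flips 2 -> legal
(4,4): flips 2 -> legal
B mobility = 3
-- W to move --
(0,0): flips 1 -> legal
(0,2): no bracket -> illegal
(1,0): flips 1 -> legal
(1,2): no bracket -> illegal
(1,3): flips 1 -> legal
(1,4): flips 1 -> legal
(2,0): flips 1 -> legal
(2,4): flips 1 -> legal
(3,0): no bracket -> illegal
(3,4): no bracket -> illegal
W mobility = 6

Answer: B=3 W=6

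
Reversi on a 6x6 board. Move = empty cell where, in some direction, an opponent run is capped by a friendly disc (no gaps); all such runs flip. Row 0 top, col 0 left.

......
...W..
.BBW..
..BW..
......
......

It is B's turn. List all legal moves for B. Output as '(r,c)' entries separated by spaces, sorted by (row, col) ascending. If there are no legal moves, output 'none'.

(0,2): no bracket -> illegal
(0,3): no bracket -> illegal
(0,4): flips 1 -> legal
(1,2): no bracket -> illegal
(1,4): flips 1 -> legal
(2,4): flips 1 -> legal
(3,4): flips 1 -> legal
(4,2): no bracket -> illegal
(4,3): no bracket -> illegal
(4,4): flips 1 -> legal

Answer: (0,4) (1,4) (2,4) (3,4) (4,4)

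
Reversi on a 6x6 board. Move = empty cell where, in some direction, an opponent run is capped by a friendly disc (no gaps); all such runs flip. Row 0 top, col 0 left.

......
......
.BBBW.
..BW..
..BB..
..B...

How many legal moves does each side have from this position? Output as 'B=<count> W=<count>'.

-- B to move --
(1,3): no bracket -> illegal
(1,4): no bracket -> illegal
(1,5): flips 2 -> legal
(2,5): flips 1 -> legal
(3,4): flips 1 -> legal
(3,5): no bracket -> illegal
(4,4): flips 1 -> legal
B mobility = 4
-- W to move --
(1,0): no bracket -> illegal
(1,1): flips 1 -> legal
(1,2): no bracket -> illegal
(1,3): flips 1 -> legal
(1,4): no bracket -> illegal
(2,0): flips 3 -> legal
(3,0): no bracket -> illegal
(3,1): flips 1 -> legal
(3,4): no bracket -> illegal
(4,1): no bracket -> illegal
(4,4): no bracket -> illegal
(5,1): flips 1 -> legal
(5,3): flips 1 -> legal
(5,4): no bracket -> illegal
W mobility = 6

Answer: B=4 W=6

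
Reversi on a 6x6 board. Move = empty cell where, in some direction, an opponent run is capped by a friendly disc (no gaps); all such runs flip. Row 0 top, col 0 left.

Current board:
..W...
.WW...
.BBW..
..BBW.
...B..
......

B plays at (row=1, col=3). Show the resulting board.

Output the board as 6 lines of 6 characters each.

Place B at (1,3); scan 8 dirs for brackets.
Dir NW: opp run (0,2), next=edge -> no flip
Dir N: first cell '.' (not opp) -> no flip
Dir NE: first cell '.' (not opp) -> no flip
Dir W: opp run (1,2) (1,1), next='.' -> no flip
Dir E: first cell '.' (not opp) -> no flip
Dir SW: first cell 'B' (not opp) -> no flip
Dir S: opp run (2,3) capped by B -> flip
Dir SE: first cell '.' (not opp) -> no flip
All flips: (2,3)

Answer: ..W...
.WWB..
.BBB..
..BBW.
...B..
......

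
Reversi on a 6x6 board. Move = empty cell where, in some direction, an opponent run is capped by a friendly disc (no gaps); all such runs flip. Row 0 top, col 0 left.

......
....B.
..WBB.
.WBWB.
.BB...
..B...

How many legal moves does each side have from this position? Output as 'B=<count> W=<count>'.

Answer: B=5 W=6

Derivation:
-- B to move --
(1,1): no bracket -> illegal
(1,2): flips 1 -> legal
(1,3): no bracket -> illegal
(2,0): flips 1 -> legal
(2,1): flips 2 -> legal
(3,0): flips 1 -> legal
(4,0): no bracket -> illegal
(4,3): flips 1 -> legal
(4,4): no bracket -> illegal
B mobility = 5
-- W to move --
(0,3): no bracket -> illegal
(0,4): no bracket -> illegal
(0,5): no bracket -> illegal
(1,2): no bracket -> illegal
(1,3): flips 1 -> legal
(1,5): flips 1 -> legal
(2,1): no bracket -> illegal
(2,5): flips 2 -> legal
(3,0): no bracket -> illegal
(3,5): flips 1 -> legal
(4,0): no bracket -> illegal
(4,3): no bracket -> illegal
(4,4): no bracket -> illegal
(4,5): no bracket -> illegal
(5,0): no bracket -> illegal
(5,1): flips 2 -> legal
(5,3): flips 1 -> legal
W mobility = 6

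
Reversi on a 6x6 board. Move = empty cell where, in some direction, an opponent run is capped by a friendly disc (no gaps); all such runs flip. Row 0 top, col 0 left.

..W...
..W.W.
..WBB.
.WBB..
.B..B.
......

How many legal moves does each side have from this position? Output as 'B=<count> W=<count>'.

-- B to move --
(0,1): flips 1 -> legal
(0,3): no bracket -> illegal
(0,4): flips 1 -> legal
(0,5): flips 1 -> legal
(1,1): flips 1 -> legal
(1,3): no bracket -> illegal
(1,5): no bracket -> illegal
(2,0): no bracket -> illegal
(2,1): flips 2 -> legal
(2,5): no bracket -> illegal
(3,0): flips 1 -> legal
(4,0): no bracket -> illegal
(4,2): no bracket -> illegal
B mobility = 6
-- W to move --
(1,3): no bracket -> illegal
(1,5): no bracket -> illegal
(2,1): no bracket -> illegal
(2,5): flips 2 -> legal
(3,0): no bracket -> illegal
(3,4): flips 4 -> legal
(3,5): no bracket -> illegal
(4,0): no bracket -> illegal
(4,2): flips 1 -> legal
(4,3): no bracket -> illegal
(4,5): no bracket -> illegal
(5,0): flips 3 -> legal
(5,1): flips 1 -> legal
(5,2): no bracket -> illegal
(5,3): no bracket -> illegal
(5,4): no bracket -> illegal
(5,5): flips 2 -> legal
W mobility = 6

Answer: B=6 W=6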